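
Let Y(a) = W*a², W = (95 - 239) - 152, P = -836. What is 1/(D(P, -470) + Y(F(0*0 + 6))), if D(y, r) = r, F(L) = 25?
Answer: -1/185470 ≈ -5.3917e-6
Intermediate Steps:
W = -296 (W = -144 - 152 = -296)
Y(a) = -296*a²
1/(D(P, -470) + Y(F(0*0 + 6))) = 1/(-470 - 296*25²) = 1/(-470 - 296*625) = 1/(-470 - 185000) = 1/(-185470) = -1/185470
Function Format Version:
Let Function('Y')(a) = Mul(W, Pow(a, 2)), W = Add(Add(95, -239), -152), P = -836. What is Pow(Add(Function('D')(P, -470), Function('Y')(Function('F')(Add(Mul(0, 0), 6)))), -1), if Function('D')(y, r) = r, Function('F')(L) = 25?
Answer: Rational(-1, 185470) ≈ -5.3917e-6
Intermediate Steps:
W = -296 (W = Add(-144, -152) = -296)
Function('Y')(a) = Mul(-296, Pow(a, 2))
Pow(Add(Function('D')(P, -470), Function('Y')(Function('F')(Add(Mul(0, 0), 6)))), -1) = Pow(Add(-470, Mul(-296, Pow(25, 2))), -1) = Pow(Add(-470, Mul(-296, 625)), -1) = Pow(Add(-470, -185000), -1) = Pow(-185470, -1) = Rational(-1, 185470)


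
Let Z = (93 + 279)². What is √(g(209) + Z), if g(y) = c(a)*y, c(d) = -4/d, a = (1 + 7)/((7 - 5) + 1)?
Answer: √552282/2 ≈ 371.58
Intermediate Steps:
a = 8/3 (a = 8/(2 + 1) = 8/3 ≈ 2.6667)
Z = 138384 (Z = 372² = 138384)
g(y) = -3*y/2 (g(y) = (-4/8/3)*y = (-4*3/8)*y = -3*y/2)
√(g(209) + Z) = √(-3/2*209 + 138384) = √(-627/2 + 138384) = √(276141/2) = √552282/2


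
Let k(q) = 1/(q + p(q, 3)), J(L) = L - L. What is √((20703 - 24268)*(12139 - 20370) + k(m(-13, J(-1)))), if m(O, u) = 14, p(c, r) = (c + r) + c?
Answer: 8*√103160795/15 ≈ 5417.0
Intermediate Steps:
J(L) = 0
p(c, r) = r + 2*c
k(q) = 1/(3 + 3*q) (k(q) = 1/(q + (3 + 2*q)) = 1/(3 + 3*q))
√((20703 - 24268)*(12139 - 20370) + k(m(-13, J(-1)))) = √((20703 - 24268)*(12139 - 20370) + 1/(3*(1 + 14))) = √(-3565*(-8231) + (⅓)/15) = √(29343515 + (⅓)*(1/15)) = √(29343515 + 1/45) = √(1320458176/45) = 8*√103160795/15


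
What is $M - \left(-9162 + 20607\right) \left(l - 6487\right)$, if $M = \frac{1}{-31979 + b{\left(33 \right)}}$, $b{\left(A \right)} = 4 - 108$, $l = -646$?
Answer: $\frac{2619165806354}{32083} \approx 8.1637 \cdot 10^{7}$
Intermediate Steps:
$b{\left(A \right)} = -104$ ($b{\left(A \right)} = 4 - 108 = -104$)
$M = - \frac{1}{32083}$ ($M = \frac{1}{-31979 - 104} = \frac{1}{-32083} = - \frac{1}{32083} \approx -3.1169 \cdot 10^{-5}$)
$M - \left(-9162 + 20607\right) \left(l - 6487\right) = - \frac{1}{32083} - \left(-9162 + 20607\right) \left(-646 - 6487\right) = - \frac{1}{32083} - 11445 \left(-7133\right) = - \frac{1}{32083} - -81637185 = - \frac{1}{32083} + 81637185 = \frac{2619165806354}{32083}$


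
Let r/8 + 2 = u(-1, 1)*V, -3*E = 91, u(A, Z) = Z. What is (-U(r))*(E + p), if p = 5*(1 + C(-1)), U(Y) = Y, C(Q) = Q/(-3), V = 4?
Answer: 1136/3 ≈ 378.67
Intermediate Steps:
C(Q) = -Q/3 (C(Q) = Q*(-1/3) = -Q/3)
E = -91/3 (E = -1/3*91 = -91/3 ≈ -30.333)
r = 16 (r = -16 + 8*(1*4) = -16 + 8*4 = -16 + 32 = 16)
p = 20/3 (p = 5*(1 - 1/3*(-1)) = 5*(1 + 1/3) = 5*(4/3) = 20/3 ≈ 6.6667)
(-U(r))*(E + p) = (-1*16)*(-91/3 + 20/3) = -16*(-71/3) = 1136/3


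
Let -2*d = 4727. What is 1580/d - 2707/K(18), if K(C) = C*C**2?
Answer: -31225109/27567864 ≈ -1.1327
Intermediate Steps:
d = -4727/2 (d = -1/2*4727 = -4727/2 ≈ -2363.5)
K(C) = C**3
1580/d - 2707/K(18) = 1580/(-4727/2) - 2707/(18**3) = 1580*(-2/4727) - 2707/5832 = -3160/4727 - 2707*1/5832 = -3160/4727 - 2707/5832 = -31225109/27567864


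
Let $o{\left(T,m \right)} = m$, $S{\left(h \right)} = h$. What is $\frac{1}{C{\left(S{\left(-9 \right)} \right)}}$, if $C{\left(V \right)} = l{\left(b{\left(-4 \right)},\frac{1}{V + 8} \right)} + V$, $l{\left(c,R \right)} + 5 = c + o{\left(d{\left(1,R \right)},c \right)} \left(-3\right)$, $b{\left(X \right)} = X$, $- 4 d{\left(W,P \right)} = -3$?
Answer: $- \frac{1}{6} \approx -0.16667$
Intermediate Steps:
$d{\left(W,P \right)} = \frac{3}{4}$ ($d{\left(W,P \right)} = \left(- \frac{1}{4}\right) \left(-3\right) = \frac{3}{4}$)
$l{\left(c,R \right)} = -5 - 2 c$ ($l{\left(c,R \right)} = -5 + \left(c + c \left(-3\right)\right) = -5 + \left(c - 3 c\right) = -5 - 2 c$)
$C{\left(V \right)} = 3 + V$ ($C{\left(V \right)} = \left(-5 - -8\right) + V = \left(-5 + 8\right) + V = 3 + V$)
$\frac{1}{C{\left(S{\left(-9 \right)} \right)}} = \frac{1}{3 - 9} = \frac{1}{-6} = - \frac{1}{6}$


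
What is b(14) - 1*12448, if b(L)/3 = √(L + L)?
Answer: -12448 + 6*√7 ≈ -12432.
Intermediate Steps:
b(L) = 3*√2*√L (b(L) = 3*√(L + L) = 3*√(2*L) = 3*(√2*√L) = 3*√2*√L)
b(14) - 1*12448 = 3*√2*√14 - 1*12448 = 6*√7 - 12448 = -12448 + 6*√7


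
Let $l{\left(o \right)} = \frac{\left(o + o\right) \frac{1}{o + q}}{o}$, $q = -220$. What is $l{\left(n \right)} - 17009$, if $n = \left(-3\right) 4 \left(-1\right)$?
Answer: $- \frac{1768937}{104} \approx -17009.0$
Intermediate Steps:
$n = 12$ ($n = \left(-12\right) \left(-1\right) = 12$)
$l{\left(o \right)} = \frac{2}{-220 + o}$ ($l{\left(o \right)} = \frac{\left(o + o\right) \frac{1}{o - 220}}{o} = \frac{2 o \frac{1}{-220 + o}}{o} = \frac{2}{-220 + o}$)
$l{\left(n \right)} - 17009 = \frac{2}{-220 + 12} - 17009 = \frac{2}{-208} - 17009 = 2 \left(- \frac{1}{208}\right) - 17009 = - \frac{1}{104} - 17009 = - \frac{1768937}{104}$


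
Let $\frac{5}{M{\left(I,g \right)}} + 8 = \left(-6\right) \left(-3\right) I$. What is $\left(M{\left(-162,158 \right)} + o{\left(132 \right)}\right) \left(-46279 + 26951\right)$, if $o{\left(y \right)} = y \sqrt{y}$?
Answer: $\frac{24160}{731} - 5102592 \sqrt{33} \approx -2.9312 \cdot 10^{7}$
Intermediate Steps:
$M{\left(I,g \right)} = \frac{5}{-8 + 18 I}$ ($M{\left(I,g \right)} = \frac{5}{-8 + \left(-6\right) \left(-3\right) I} = \frac{5}{-8 + 18 I}$)
$o{\left(y \right)} = y^{\frac{3}{2}}$
$\left(M{\left(-162,158 \right)} + o{\left(132 \right)}\right) \left(-46279 + 26951\right) = \left(\frac{5}{2 \left(-4 + 9 \left(-162\right)\right)} + 132^{\frac{3}{2}}\right) \left(-46279 + 26951\right) = \left(\frac{5}{2 \left(-4 - 1458\right)} + 264 \sqrt{33}\right) \left(-19328\right) = \left(\frac{5}{2 \left(-1462\right)} + 264 \sqrt{33}\right) \left(-19328\right) = \left(\frac{5}{2} \left(- \frac{1}{1462}\right) + 264 \sqrt{33}\right) \left(-19328\right) = \left(- \frac{5}{2924} + 264 \sqrt{33}\right) \left(-19328\right) = \frac{24160}{731} - 5102592 \sqrt{33}$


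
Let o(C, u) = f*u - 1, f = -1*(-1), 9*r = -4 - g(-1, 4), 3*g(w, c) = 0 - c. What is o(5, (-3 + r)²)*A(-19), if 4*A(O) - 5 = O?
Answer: -25172/729 ≈ -34.529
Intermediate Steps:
g(w, c) = -c/3 (g(w, c) = (0 - c)/3 = (-c)/3 = -c/3)
r = -8/27 (r = (-4 - (-1)*4/3)/9 = (-4 - 1*(-4/3))/9 = (-4 + 4/3)/9 = (⅑)*(-8/3) = -8/27 ≈ -0.29630)
f = 1
A(O) = 5/4 + O/4
o(C, u) = -1 + u (o(C, u) = 1*u - 1 = u - 1 = -1 + u)
o(5, (-3 + r)²)*A(-19) = (-1 + (-3 - 8/27)²)*(5/4 + (¼)*(-19)) = (-1 + (-89/27)²)*(5/4 - 19/4) = (-1 + 7921/729)*(-7/2) = (7192/729)*(-7/2) = -25172/729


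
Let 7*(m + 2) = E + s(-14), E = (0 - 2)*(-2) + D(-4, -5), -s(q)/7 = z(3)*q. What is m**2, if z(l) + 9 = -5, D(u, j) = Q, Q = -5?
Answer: 1923769/49 ≈ 39261.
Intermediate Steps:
D(u, j) = -5
z(l) = -14 (z(l) = -9 - 5 = -14)
s(q) = 98*q (s(q) = -(-98)*q = 98*q)
E = -1 (E = (0 - 2)*(-2) - 5 = -2*(-2) - 5 = 4 - 5 = -1)
m = -1387/7 (m = -2 + (-1 + 98*(-14))/7 = -2 + (-1 - 1372)/7 = -2 + (1/7)*(-1373) = -2 - 1373/7 = -1387/7 ≈ -198.14)
m**2 = (-1387/7)**2 = 1923769/49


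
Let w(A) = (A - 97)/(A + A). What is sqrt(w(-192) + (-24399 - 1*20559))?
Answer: I*sqrt(103581498)/48 ≈ 212.03*I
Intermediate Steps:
w(A) = (-97 + A)/(2*A) (w(A) = (-97 + A)/((2*A)) = (-97 + A)*(1/(2*A)) = (-97 + A)/(2*A))
sqrt(w(-192) + (-24399 - 1*20559)) = sqrt((1/2)*(-97 - 192)/(-192) + (-24399 - 1*20559)) = sqrt((1/2)*(-1/192)*(-289) + (-24399 - 20559)) = sqrt(289/384 - 44958) = sqrt(-17263583/384) = I*sqrt(103581498)/48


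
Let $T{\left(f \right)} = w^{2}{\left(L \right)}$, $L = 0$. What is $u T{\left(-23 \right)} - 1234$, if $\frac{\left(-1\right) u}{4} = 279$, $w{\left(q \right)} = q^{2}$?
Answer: $-1234$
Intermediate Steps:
$u = -1116$ ($u = \left(-4\right) 279 = -1116$)
$T{\left(f \right)} = 0$ ($T{\left(f \right)} = \left(0^{2}\right)^{2} = 0^{2} = 0$)
$u T{\left(-23 \right)} - 1234 = \left(-1116\right) 0 - 1234 = 0 - 1234 = -1234$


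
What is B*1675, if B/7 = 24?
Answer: 281400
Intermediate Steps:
B = 168 (B = 7*24 = 168)
B*1675 = 168*1675 = 281400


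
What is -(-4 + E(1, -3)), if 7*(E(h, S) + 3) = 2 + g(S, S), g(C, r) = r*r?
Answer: 38/7 ≈ 5.4286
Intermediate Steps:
g(C, r) = r**2
E(h, S) = -19/7 + S**2/7 (E(h, S) = -3 + (2 + S**2)/7 = -3 + (2/7 + S**2/7) = -19/7 + S**2/7)
-(-4 + E(1, -3)) = -(-4 + (-19/7 + (1/7)*(-3)**2)) = -(-4 + (-19/7 + (1/7)*9)) = -(-4 + (-19/7 + 9/7)) = -(-4 - 10/7) = -1*(-38/7) = 38/7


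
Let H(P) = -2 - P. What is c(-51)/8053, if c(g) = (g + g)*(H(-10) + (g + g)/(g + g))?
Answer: -918/8053 ≈ -0.11399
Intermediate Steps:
c(g) = 18*g (c(g) = (g + g)*((-2 - 1*(-10)) + (g + g)/(g + g)) = (2*g)*((-2 + 10) + (2*g)/((2*g))) = (2*g)*(8 + (2*g)*(1/(2*g))) = (2*g)*(8 + 1) = (2*g)*9 = 18*g)
c(-51)/8053 = (18*(-51))/8053 = -918*1/8053 = -918/8053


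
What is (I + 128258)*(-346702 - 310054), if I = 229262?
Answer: -234803405120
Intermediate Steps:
(I + 128258)*(-346702 - 310054) = (229262 + 128258)*(-346702 - 310054) = 357520*(-656756) = -234803405120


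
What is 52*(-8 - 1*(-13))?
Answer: 260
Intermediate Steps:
52*(-8 - 1*(-13)) = 52*(-8 + 13) = 52*5 = 260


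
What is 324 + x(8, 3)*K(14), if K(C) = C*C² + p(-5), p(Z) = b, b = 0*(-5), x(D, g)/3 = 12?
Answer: 99108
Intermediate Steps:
x(D, g) = 36 (x(D, g) = 3*12 = 36)
b = 0
p(Z) = 0
K(C) = C³ (K(C) = C*C² + 0 = C³ + 0 = C³)
324 + x(8, 3)*K(14) = 324 + 36*14³ = 324 + 36*2744 = 324 + 98784 = 99108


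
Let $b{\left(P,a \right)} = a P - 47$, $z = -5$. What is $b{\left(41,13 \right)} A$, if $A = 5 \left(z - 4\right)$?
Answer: $-21870$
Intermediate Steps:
$b{\left(P,a \right)} = -47 + P a$ ($b{\left(P,a \right)} = P a - 47 = -47 + P a$)
$A = -45$ ($A = 5 \left(-5 - 4\right) = 5 \left(-9\right) = -45$)
$b{\left(41,13 \right)} A = \left(-47 + 41 \cdot 13\right) \left(-45\right) = \left(-47 + 533\right) \left(-45\right) = 486 \left(-45\right) = -21870$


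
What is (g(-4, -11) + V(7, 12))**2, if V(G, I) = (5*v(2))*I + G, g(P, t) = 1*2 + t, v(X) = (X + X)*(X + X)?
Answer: 917764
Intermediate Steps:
v(X) = 4*X**2 (v(X) = (2*X)*(2*X) = 4*X**2)
g(P, t) = 2 + t
V(G, I) = G + 80*I (V(G, I) = (5*(4*2**2))*I + G = (5*(4*4))*I + G = (5*16)*I + G = 80*I + G = G + 80*I)
(g(-4, -11) + V(7, 12))**2 = ((2 - 11) + (7 + 80*12))**2 = (-9 + (7 + 960))**2 = (-9 + 967)**2 = 958**2 = 917764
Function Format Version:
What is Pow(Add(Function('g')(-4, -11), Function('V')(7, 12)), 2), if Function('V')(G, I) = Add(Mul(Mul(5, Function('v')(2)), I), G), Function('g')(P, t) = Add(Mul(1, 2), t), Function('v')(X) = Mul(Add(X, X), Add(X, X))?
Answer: 917764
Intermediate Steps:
Function('v')(X) = Mul(4, Pow(X, 2)) (Function('v')(X) = Mul(Mul(2, X), Mul(2, X)) = Mul(4, Pow(X, 2)))
Function('g')(P, t) = Add(2, t)
Function('V')(G, I) = Add(G, Mul(80, I)) (Function('V')(G, I) = Add(Mul(Mul(5, Mul(4, Pow(2, 2))), I), G) = Add(Mul(Mul(5, Mul(4, 4)), I), G) = Add(Mul(Mul(5, 16), I), G) = Add(Mul(80, I), G) = Add(G, Mul(80, I)))
Pow(Add(Function('g')(-4, -11), Function('V')(7, 12)), 2) = Pow(Add(Add(2, -11), Add(7, Mul(80, 12))), 2) = Pow(Add(-9, Add(7, 960)), 2) = Pow(Add(-9, 967), 2) = Pow(958, 2) = 917764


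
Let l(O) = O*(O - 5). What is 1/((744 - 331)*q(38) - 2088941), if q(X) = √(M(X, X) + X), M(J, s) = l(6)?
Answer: -2088941/4363666996445 - 826*√11/4363666996445 ≈ -4.7934e-7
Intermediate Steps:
l(O) = O*(-5 + O)
M(J, s) = 6 (M(J, s) = 6*(-5 + 6) = 6*1 = 6)
q(X) = √(6 + X)
1/((744 - 331)*q(38) - 2088941) = 1/((744 - 331)*√(6 + 38) - 2088941) = 1/(413*√44 - 2088941) = 1/(413*(2*√11) - 2088941) = 1/(826*√11 - 2088941) = 1/(-2088941 + 826*√11)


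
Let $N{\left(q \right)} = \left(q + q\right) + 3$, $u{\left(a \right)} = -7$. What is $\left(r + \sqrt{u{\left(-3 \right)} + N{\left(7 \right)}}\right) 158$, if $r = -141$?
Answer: $-22278 + 158 \sqrt{10} \approx -21778.0$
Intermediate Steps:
$N{\left(q \right)} = 3 + 2 q$ ($N{\left(q \right)} = 2 q + 3 = 3 + 2 q$)
$\left(r + \sqrt{u{\left(-3 \right)} + N{\left(7 \right)}}\right) 158 = \left(-141 + \sqrt{-7 + \left(3 + 2 \cdot 7\right)}\right) 158 = \left(-141 + \sqrt{-7 + \left(3 + 14\right)}\right) 158 = \left(-141 + \sqrt{-7 + 17}\right) 158 = \left(-141 + \sqrt{10}\right) 158 = -22278 + 158 \sqrt{10}$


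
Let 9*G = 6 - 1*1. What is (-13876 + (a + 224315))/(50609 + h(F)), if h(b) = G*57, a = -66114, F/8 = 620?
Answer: 432975/151922 ≈ 2.8500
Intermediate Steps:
F = 4960 (F = 8*620 = 4960)
G = 5/9 (G = (6 - 1*1)/9 = (6 - 1)/9 = (⅑)*5 = 5/9 ≈ 0.55556)
h(b) = 95/3 (h(b) = (5/9)*57 = 95/3)
(-13876 + (a + 224315))/(50609 + h(F)) = (-13876 + (-66114 + 224315))/(50609 + 95/3) = (-13876 + 158201)/(151922/3) = 144325*(3/151922) = 432975/151922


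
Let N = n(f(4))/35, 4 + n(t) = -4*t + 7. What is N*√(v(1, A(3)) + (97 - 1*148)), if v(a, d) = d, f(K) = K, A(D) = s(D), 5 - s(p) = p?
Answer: -13*I/5 ≈ -2.6*I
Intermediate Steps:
s(p) = 5 - p
A(D) = 5 - D
n(t) = 3 - 4*t (n(t) = -4 + (-4*t + 7) = -4 + (7 - 4*t) = 3 - 4*t)
N = -13/35 (N = (3 - 4*4)/35 = (3 - 16)*(1/35) = -13*1/35 = -13/35 ≈ -0.37143)
N*√(v(1, A(3)) + (97 - 1*148)) = -13*√((5 - 1*3) + (97 - 1*148))/35 = -13*√((5 - 3) + (97 - 148))/35 = -13*√(2 - 51)/35 = -13*I/5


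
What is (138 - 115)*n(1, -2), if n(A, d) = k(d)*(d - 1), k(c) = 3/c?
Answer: 207/2 ≈ 103.50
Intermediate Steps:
n(A, d) = 3*(-1 + d)/d (n(A, d) = (3/d)*(d - 1) = (3/d)*(-1 + d) = 3*(-1 + d)/d)
(138 - 115)*n(1, -2) = (138 - 115)*(3 - 3/(-2)) = 23*(3 - 3*(-1/2)) = 23*(3 + 3/2) = 23*(9/2) = 207/2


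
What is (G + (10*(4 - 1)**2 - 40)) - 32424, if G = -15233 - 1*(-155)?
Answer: -47452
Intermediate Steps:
G = -15078 (G = -15233 + 155 = -15078)
(G + (10*(4 - 1)**2 - 40)) - 32424 = (-15078 + (10*(4 - 1)**2 - 40)) - 32424 = (-15078 + (10*3**2 - 40)) - 32424 = (-15078 + (10*9 - 40)) - 32424 = (-15078 + (90 - 40)) - 32424 = (-15078 + 50) - 32424 = -15028 - 32424 = -47452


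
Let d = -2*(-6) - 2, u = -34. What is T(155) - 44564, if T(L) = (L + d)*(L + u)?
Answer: -24599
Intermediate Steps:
d = 10 (d = 12 - 2 = 10)
T(L) = (-34 + L)*(10 + L) (T(L) = (L + 10)*(L - 34) = (10 + L)*(-34 + L) = (-34 + L)*(10 + L))
T(155) - 44564 = (-340 + 155² - 24*155) - 44564 = (-340 + 24025 - 3720) - 44564 = 19965 - 44564 = -24599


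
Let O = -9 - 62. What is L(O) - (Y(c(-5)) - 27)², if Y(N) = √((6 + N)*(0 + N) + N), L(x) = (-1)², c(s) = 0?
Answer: -728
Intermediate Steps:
O = -71
L(x) = 1
Y(N) = √(N + N*(6 + N)) (Y(N) = √((6 + N)*N + N) = √(N*(6 + N) + N) = √(N + N*(6 + N)))
L(O) - (Y(c(-5)) - 27)² = 1 - (√(0*(7 + 0)) - 27)² = 1 - (√(0*7) - 27)² = 1 - (√0 - 27)² = 1 - (0 - 27)² = 1 - 1*(-27)² = 1 - 1*729 = 1 - 729 = -728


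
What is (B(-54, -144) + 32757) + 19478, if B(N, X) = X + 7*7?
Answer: 52140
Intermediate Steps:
B(N, X) = 49 + X (B(N, X) = X + 49 = 49 + X)
(B(-54, -144) + 32757) + 19478 = ((49 - 144) + 32757) + 19478 = (-95 + 32757) + 19478 = 32662 + 19478 = 52140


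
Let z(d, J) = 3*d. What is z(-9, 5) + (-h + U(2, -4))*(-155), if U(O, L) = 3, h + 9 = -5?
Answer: -2662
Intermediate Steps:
h = -14 (h = -9 - 5 = -14)
z(-9, 5) + (-h + U(2, -4))*(-155) = 3*(-9) + (-1*(-14) + 3)*(-155) = -27 + (14 + 3)*(-155) = -27 + 17*(-155) = -27 - 2635 = -2662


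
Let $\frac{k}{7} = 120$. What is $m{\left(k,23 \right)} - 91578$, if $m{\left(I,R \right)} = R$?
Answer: $-91555$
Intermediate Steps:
$k = 840$ ($k = 7 \cdot 120 = 840$)
$m{\left(k,23 \right)} - 91578 = 23 - 91578 = -91555$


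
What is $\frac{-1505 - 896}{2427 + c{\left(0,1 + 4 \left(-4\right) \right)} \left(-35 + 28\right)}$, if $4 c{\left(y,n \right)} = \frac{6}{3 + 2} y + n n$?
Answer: $- \frac{9604}{8133} \approx -1.1809$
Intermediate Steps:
$c{\left(y,n \right)} = \frac{n^{2}}{4} + \frac{3 y}{10}$ ($c{\left(y,n \right)} = \frac{\frac{6}{3 + 2} y + n n}{4} = \frac{\frac{6}{5} y + n^{2}}{4} = \frac{6 \cdot \frac{1}{5} y + n^{2}}{4} = \frac{\frac{6 y}{5} + n^{2}}{4} = \frac{n^{2} + \frac{6 y}{5}}{4} = \frac{n^{2}}{4} + \frac{3 y}{10}$)
$\frac{-1505 - 896}{2427 + c{\left(0,1 + 4 \left(-4\right) \right)} \left(-35 + 28\right)} = \frac{-1505 - 896}{2427 + \left(\frac{\left(1 + 4 \left(-4\right)\right)^{2}}{4} + \frac{3}{10} \cdot 0\right) \left(-35 + 28\right)} = - \frac{2401}{2427 + \left(\frac{\left(1 - 16\right)^{2}}{4} + 0\right) \left(-7\right)} = - \frac{2401}{2427 + \left(\frac{\left(-15\right)^{2}}{4} + 0\right) \left(-7\right)} = - \frac{2401}{2427 + \left(\frac{1}{4} \cdot 225 + 0\right) \left(-7\right)} = - \frac{2401}{2427 + \left(\frac{225}{4} + 0\right) \left(-7\right)} = - \frac{2401}{2427 + \frac{225}{4} \left(-7\right)} = - \frac{2401}{2427 - \frac{1575}{4}} = - \frac{2401}{\frac{8133}{4}} = \left(-2401\right) \frac{4}{8133} = - \frac{9604}{8133}$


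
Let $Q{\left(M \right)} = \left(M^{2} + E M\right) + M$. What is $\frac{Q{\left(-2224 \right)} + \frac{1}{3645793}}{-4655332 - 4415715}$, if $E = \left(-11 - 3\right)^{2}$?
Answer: $- \frac{16435409842065}{33071159655271} \approx -0.49697$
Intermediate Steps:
$E = 196$ ($E = \left(-14\right)^{2} = 196$)
$Q{\left(M \right)} = M^{2} + 197 M$ ($Q{\left(M \right)} = \left(M^{2} + 196 M\right) + M = M^{2} + 197 M$)
$\frac{Q{\left(-2224 \right)} + \frac{1}{3645793}}{-4655332 - 4415715} = \frac{- 2224 \left(197 - 2224\right) + \frac{1}{3645793}}{-4655332 - 4415715} = \frac{\left(-2224\right) \left(-2027\right) + \frac{1}{3645793}}{-9071047} = \left(4508048 + \frac{1}{3645793}\right) \left(- \frac{1}{9071047}\right) = \frac{16435409842065}{3645793} \left(- \frac{1}{9071047}\right) = - \frac{16435409842065}{33071159655271}$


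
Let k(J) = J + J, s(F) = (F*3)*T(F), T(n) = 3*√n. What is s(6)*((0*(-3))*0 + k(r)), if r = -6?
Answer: -648*√6 ≈ -1587.3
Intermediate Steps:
s(F) = 9*F^(3/2) (s(F) = (F*3)*(3*√F) = (3*F)*(3*√F) = 9*F^(3/2))
k(J) = 2*J
s(6)*((0*(-3))*0 + k(r)) = (9*6^(3/2))*((0*(-3))*0 + 2*(-6)) = (9*(6*√6))*(0*0 - 12) = (54*√6)*(0 - 12) = (54*√6)*(-12) = -648*√6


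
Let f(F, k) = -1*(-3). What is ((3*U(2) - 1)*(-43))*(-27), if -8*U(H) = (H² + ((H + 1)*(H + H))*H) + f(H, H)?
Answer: -117261/8 ≈ -14658.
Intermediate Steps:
f(F, k) = 3
U(H) = -3/8 - H²/8 - H²*(1 + H)/4 (U(H) = -((H² + ((H + 1)*(H + H))*H) + 3)/8 = -((H² + ((1 + H)*(2*H))*H) + 3)/8 = -((H² + (2*H*(1 + H))*H) + 3)/8 = -((H² + 2*H²*(1 + H)) + 3)/8 = -(3 + H² + 2*H²*(1 + H))/8 = -3/8 - H²/8 - H²*(1 + H)/4)
((3*U(2) - 1)*(-43))*(-27) = ((3*(-3/8 - 3/8*2² - ¼*2³) - 1)*(-43))*(-27) = ((3*(-3/8 - 3/8*4 - ¼*8) - 1)*(-43))*(-27) = ((3*(-3/8 - 3/2 - 2) - 1)*(-43))*(-27) = ((3*(-31/8) - 1)*(-43))*(-27) = ((-93/8 - 1)*(-43))*(-27) = -101/8*(-43)*(-27) = (4343/8)*(-27) = -117261/8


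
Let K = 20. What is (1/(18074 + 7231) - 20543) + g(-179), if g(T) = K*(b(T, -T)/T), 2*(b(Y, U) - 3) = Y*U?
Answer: -84945013156/4529595 ≈ -18753.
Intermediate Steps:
b(Y, U) = 3 + U*Y/2 (b(Y, U) = 3 + (Y*U)/2 = 3 + (U*Y)/2 = 3 + U*Y/2)
g(T) = 20*(3 - T²/2)/T (g(T) = 20*((3 + (-T)*T/2)/T) = 20*((3 - T²/2)/T) = 20*(3 - T²/2)/T)
(1/(18074 + 7231) - 20543) + g(-179) = (1/(18074 + 7231) - 20543) + (-10*(-179) + 60/(-179)) = (1/25305 - 20543) + (1790 + 60*(-1/179)) = (1/25305 - 20543) + (1790 - 60/179) = -519840614/25305 + 320350/179 = -84945013156/4529595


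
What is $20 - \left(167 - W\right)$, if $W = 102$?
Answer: $-45$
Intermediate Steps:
$20 - \left(167 - W\right) = 20 - \left(167 - 102\right) = 20 - 65 = -45$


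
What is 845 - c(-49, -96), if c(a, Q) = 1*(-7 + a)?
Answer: 901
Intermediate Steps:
c(a, Q) = -7 + a
845 - c(-49, -96) = 845 - (-7 - 49) = 845 - 1*(-56) = 845 + 56 = 901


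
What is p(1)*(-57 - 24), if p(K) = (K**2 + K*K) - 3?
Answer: 81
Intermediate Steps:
p(K) = -3 + 2*K**2 (p(K) = (K**2 + K**2) - 3 = 2*K**2 - 3 = -3 + 2*K**2)
p(1)*(-57 - 24) = (-3 + 2*1**2)*(-57 - 24) = (-3 + 2*1)*(-81) = (-3 + 2)*(-81) = -1*(-81) = 81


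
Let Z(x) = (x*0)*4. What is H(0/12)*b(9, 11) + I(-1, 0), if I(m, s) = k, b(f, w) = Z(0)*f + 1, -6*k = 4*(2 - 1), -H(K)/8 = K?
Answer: -⅔ ≈ -0.66667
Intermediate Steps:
Z(x) = 0 (Z(x) = 0*4 = 0)
H(K) = -8*K
k = -⅔ (k = -2*(2 - 1)/3 = -2/3 = -⅙*4 = -⅔ ≈ -0.66667)
b(f, w) = 1 (b(f, w) = 0*f + 1 = 0 + 1 = 1)
I(m, s) = -⅔
H(0/12)*b(9, 11) + I(-1, 0) = -0/12*1 - ⅔ = -8*0*1 - ⅔ = 0*1 - ⅔ = 0 - ⅔ = -⅔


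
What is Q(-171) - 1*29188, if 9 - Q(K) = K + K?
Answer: -28837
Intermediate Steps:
Q(K) = 9 - 2*K (Q(K) = 9 - (K + K) = 9 - 2*K)
Q(-171) - 1*29188 = (9 - 2*(-171)) - 1*29188 = (9 + 342) - 29188 = 351 - 29188 = -28837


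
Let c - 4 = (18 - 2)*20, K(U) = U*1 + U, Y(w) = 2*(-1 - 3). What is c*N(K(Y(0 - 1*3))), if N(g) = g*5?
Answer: -25920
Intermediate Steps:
Y(w) = -8 (Y(w) = 2*(-4) = -8)
K(U) = 2*U (K(U) = U + U = 2*U)
N(g) = 5*g
c = 324 (c = 4 + (18 - 2)*20 = 4 + 16*20 = 4 + 320 = 324)
c*N(K(Y(0 - 1*3))) = 324*(5*(2*(-8))) = 324*(5*(-16)) = 324*(-80) = -25920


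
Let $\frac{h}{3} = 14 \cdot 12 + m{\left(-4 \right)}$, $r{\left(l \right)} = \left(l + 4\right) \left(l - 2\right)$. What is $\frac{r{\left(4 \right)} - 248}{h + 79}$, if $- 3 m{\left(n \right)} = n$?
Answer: $- \frac{232}{587} \approx -0.39523$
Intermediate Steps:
$m{\left(n \right)} = - \frac{n}{3}$
$r{\left(l \right)} = \left(-2 + l\right) \left(4 + l\right)$ ($r{\left(l \right)} = \left(4 + l\right) \left(-2 + l\right) = \left(-2 + l\right) \left(4 + l\right)$)
$h = 508$ ($h = 3 \left(14 \cdot 12 - - \frac{4}{3}\right) = 3 \left(168 + \frac{4}{3}\right) = 3 \cdot \frac{508}{3} = 508$)
$\frac{r{\left(4 \right)} - 248}{h + 79} = \frac{\left(-8 + 4^{2} + 2 \cdot 4\right) - 248}{508 + 79} = \frac{\left(-8 + 16 + 8\right) - 248}{587} = \left(16 - 248\right) \frac{1}{587} = \left(-232\right) \frac{1}{587} = - \frac{232}{587}$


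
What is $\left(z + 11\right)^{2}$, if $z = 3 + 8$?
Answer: $484$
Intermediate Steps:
$z = 11$
$\left(z + 11\right)^{2} = \left(11 + 11\right)^{2} = 22^{2} = 484$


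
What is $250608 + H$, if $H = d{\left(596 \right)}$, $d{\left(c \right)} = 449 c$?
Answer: $518212$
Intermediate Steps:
$H = 267604$ ($H = 449 \cdot 596 = 267604$)
$250608 + H = 250608 + 267604 = 518212$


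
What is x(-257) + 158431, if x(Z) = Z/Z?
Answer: 158432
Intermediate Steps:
x(Z) = 1
x(-257) + 158431 = 1 + 158431 = 158432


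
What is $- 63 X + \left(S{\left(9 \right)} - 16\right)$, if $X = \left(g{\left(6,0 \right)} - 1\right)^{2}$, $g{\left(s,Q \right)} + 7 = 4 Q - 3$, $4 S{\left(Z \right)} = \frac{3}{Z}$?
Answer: $- \frac{91667}{12} \approx -7638.9$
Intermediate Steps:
$S{\left(Z \right)} = \frac{3}{4 Z}$ ($S{\left(Z \right)} = \frac{3 \frac{1}{Z}}{4} = \frac{3}{4 Z}$)
$g{\left(s,Q \right)} = -10 + 4 Q$ ($g{\left(s,Q \right)} = -7 + \left(4 Q - 3\right) = -7 + \left(-3 + 4 Q\right) = -10 + 4 Q$)
$X = 121$ ($X = \left(\left(-10 + 4 \cdot 0\right) - 1\right)^{2} = \left(\left(-10 + 0\right) - 1\right)^{2} = \left(-10 - 1\right)^{2} = \left(-11\right)^{2} = 121$)
$- 63 X + \left(S{\left(9 \right)} - 16\right) = \left(-63\right) 121 - \left(16 - \frac{3}{4 \cdot 9}\right) = -7623 + \left(\frac{3}{4} \cdot \frac{1}{9} - 16\right) = -7623 + \left(\frac{1}{12} - 16\right) = -7623 - \frac{191}{12} = - \frac{91667}{12}$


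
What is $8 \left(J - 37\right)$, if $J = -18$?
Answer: $-440$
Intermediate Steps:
$8 \left(J - 37\right) = 8 \left(-18 - 37\right) = 8 \left(-55\right) = -440$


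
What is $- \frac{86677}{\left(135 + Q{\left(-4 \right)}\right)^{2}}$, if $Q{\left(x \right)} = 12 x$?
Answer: $- \frac{86677}{7569} \approx -11.452$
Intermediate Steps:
$- \frac{86677}{\left(135 + Q{\left(-4 \right)}\right)^{2}} = - \frac{86677}{\left(135 + 12 \left(-4\right)\right)^{2}} = - \frac{86677}{\left(135 - 48\right)^{2}} = - \frac{86677}{87^{2}} = - \frac{86677}{7569}$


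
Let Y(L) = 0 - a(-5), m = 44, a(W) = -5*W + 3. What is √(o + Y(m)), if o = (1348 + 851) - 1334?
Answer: 3*√93 ≈ 28.931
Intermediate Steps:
a(W) = 3 - 5*W
Y(L) = -28 (Y(L) = 0 - (3 - 5*(-5)) = 0 - (3 + 25) = 0 - 1*28 = 0 - 28 = -28)
o = 865 (o = 2199 - 1334 = 865)
√(o + Y(m)) = √(865 - 28) = √837 = 3*√93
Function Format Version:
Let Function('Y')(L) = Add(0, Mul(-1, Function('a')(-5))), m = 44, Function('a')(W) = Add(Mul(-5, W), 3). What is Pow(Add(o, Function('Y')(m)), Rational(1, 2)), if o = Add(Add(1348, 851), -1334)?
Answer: Mul(3, Pow(93, Rational(1, 2))) ≈ 28.931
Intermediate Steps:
Function('a')(W) = Add(3, Mul(-5, W))
Function('Y')(L) = -28 (Function('Y')(L) = Add(0, Mul(-1, Add(3, Mul(-5, -5)))) = Add(0, Mul(-1, Add(3, 25))) = Add(0, Mul(-1, 28)) = Add(0, -28) = -28)
o = 865 (o = Add(2199, -1334) = 865)
Pow(Add(o, Function('Y')(m)), Rational(1, 2)) = Pow(Add(865, -28), Rational(1, 2)) = Pow(837, Rational(1, 2)) = Mul(3, Pow(93, Rational(1, 2)))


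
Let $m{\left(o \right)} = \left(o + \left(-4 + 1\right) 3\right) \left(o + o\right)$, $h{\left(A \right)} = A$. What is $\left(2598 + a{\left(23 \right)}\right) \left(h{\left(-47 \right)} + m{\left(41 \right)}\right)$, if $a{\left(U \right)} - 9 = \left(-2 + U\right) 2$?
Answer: $6826473$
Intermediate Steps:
$m{\left(o \right)} = 2 o \left(-9 + o\right)$ ($m{\left(o \right)} = \left(o - 9\right) 2 o = \left(-9 + o\right) 2 o = 2 o \left(-9 + o\right)$)
$a{\left(U \right)} = 5 + 2 U$ ($a{\left(U \right)} = 9 + \left(-2 + U\right) 2 = 9 + \left(-4 + 2 U\right) = 5 + 2 U$)
$\left(2598 + a{\left(23 \right)}\right) \left(h{\left(-47 \right)} + m{\left(41 \right)}\right) = \left(2598 + \left(5 + 2 \cdot 23\right)\right) \left(-47 + 2 \cdot 41 \left(-9 + 41\right)\right) = \left(2598 + \left(5 + 46\right)\right) \left(-47 + 2 \cdot 41 \cdot 32\right) = \left(2598 + 51\right) \left(-47 + 2624\right) = 2649 \cdot 2577 = 6826473$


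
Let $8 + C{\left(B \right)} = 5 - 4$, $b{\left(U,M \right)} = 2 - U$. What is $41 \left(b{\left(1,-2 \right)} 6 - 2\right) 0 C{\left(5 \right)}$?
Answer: $0$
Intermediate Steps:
$C{\left(B \right)} = -7$ ($C{\left(B \right)} = -8 + \left(5 - 4\right) = -8 + 1 = -7$)
$41 \left(b{\left(1,-2 \right)} 6 - 2\right) 0 C{\left(5 \right)} = 41 \left(\left(2 - 1\right) 6 - 2\right) 0 \left(-7\right) = 41 \left(\left(2 - 1\right) 6 - 2\right) 0 = 41 \left(1 \cdot 6 - 2\right) 0 = 41 \left(6 - 2\right) 0 = 41 \cdot 4 \cdot 0 = 164 \cdot 0 = 0$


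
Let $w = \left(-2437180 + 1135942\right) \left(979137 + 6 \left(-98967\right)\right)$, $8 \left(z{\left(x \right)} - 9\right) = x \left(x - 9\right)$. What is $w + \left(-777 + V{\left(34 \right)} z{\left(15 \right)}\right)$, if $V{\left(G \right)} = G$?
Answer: $- \frac{1002825089637}{2} \approx -5.0141 \cdot 10^{11}$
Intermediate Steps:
$z{\left(x \right)} = 9 + \frac{x \left(-9 + x\right)}{8}$ ($z{\left(x \right)} = 9 + \frac{x \left(x - 9\right)}{8} = 9 + \frac{x \left(-9 + x\right)}{8}$)
$w = -501412544730$ ($w = - 1301238 \left(979137 - 593802\right) = \left(-1301238\right) 385335 = -501412544730$)
$w + \left(-777 + V{\left(34 \right)} z{\left(15 \right)}\right) = -501412544730 - \left(777 - 34 \left(9 - \frac{135}{8} + \frac{15^{2}}{8}\right)\right) = -501412544730 - \left(777 - 34 \left(9 - \frac{135}{8} + \frac{1}{8} \cdot 225\right)\right) = -501412544730 - \left(777 - 34 \left(9 - \frac{135}{8} + \frac{225}{8}\right)\right) = -501412544730 + \left(-777 + 34 \cdot \frac{81}{4}\right) = -501412544730 + \left(-777 + \frac{1377}{2}\right) = -501412544730 - \frac{177}{2} = - \frac{1002825089637}{2}$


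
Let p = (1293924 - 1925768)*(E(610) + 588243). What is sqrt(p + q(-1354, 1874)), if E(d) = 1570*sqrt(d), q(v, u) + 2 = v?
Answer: 2*sqrt(-92919452862 - 247998770*sqrt(610)) ≈ 6.2943e+5*I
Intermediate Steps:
q(v, u) = -2 + v
p = -371677810092 - 991995080*sqrt(610) (p = (1293924 - 1925768)*(1570*sqrt(610) + 588243) = -631844*(588243 + 1570*sqrt(610)) = -371677810092 - 991995080*sqrt(610) ≈ -3.9618e+11)
sqrt(p + q(-1354, 1874)) = sqrt((-371677810092 - 991995080*sqrt(610)) + (-2 - 1354)) = sqrt((-371677810092 - 991995080*sqrt(610)) - 1356) = sqrt(-371677811448 - 991995080*sqrt(610))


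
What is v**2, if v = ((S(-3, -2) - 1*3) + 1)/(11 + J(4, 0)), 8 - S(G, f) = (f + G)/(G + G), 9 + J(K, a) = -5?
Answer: 961/324 ≈ 2.9660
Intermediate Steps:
J(K, a) = -14 (J(K, a) = -9 - 5 = -14)
S(G, f) = 8 - (G + f)/(2*G) (S(G, f) = 8 - (f + G)/(G + G) = 8 - (G + f)/(2*G))
v = -31/18 (v = (((1/2)*(-1*(-2) + 15*(-3))/(-3) - 1*3) + 1)/(11 - 14) = (((1/2)*(-1/3)*(2 - 45) - 3) + 1)/(-3) = (((1/2)*(-1/3)*(-43) - 3) + 1)*(-1/3) = ((43/6 - 3) + 1)*(-1/3) = (25/6 + 1)*(-1/3) = (31/6)*(-1/3) = -31/18 ≈ -1.7222)
v**2 = (-31/18)**2 = 961/324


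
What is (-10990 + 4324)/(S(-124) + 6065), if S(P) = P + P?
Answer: -2222/1939 ≈ -1.1460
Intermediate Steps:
S(P) = 2*P
(-10990 + 4324)/(S(-124) + 6065) = (-10990 + 4324)/(2*(-124) + 6065) = -6666/(-248 + 6065) = -6666/5817 = -6666*1/5817 = -2222/1939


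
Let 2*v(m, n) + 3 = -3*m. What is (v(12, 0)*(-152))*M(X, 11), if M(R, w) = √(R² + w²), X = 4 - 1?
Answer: 2964*√130 ≈ 33795.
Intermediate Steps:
v(m, n) = -3/2 - 3*m/2 (v(m, n) = -3/2 + (-3*m)/2 = -3/2 - 3*m/2)
X = 3
(v(12, 0)*(-152))*M(X, 11) = ((-3/2 - 3/2*12)*(-152))*√(3² + 11²) = ((-3/2 - 18)*(-152))*√(9 + 121) = (-39/2*(-152))*√130 = 2964*√130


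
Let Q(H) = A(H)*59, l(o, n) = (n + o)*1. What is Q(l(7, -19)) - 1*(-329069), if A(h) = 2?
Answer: 329187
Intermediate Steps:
l(o, n) = n + o
Q(H) = 118 (Q(H) = 2*59 = 118)
Q(l(7, -19)) - 1*(-329069) = 118 - 1*(-329069) = 118 + 329069 = 329187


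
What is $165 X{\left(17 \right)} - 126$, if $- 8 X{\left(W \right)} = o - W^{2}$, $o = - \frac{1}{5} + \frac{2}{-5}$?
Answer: $5847$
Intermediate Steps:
$o = - \frac{3}{5}$ ($o = \left(-1\right) \frac{1}{5} + 2 \left(- \frac{1}{5}\right) = - \frac{1}{5} - \frac{2}{5} = - \frac{3}{5} \approx -0.6$)
$X{\left(W \right)} = \frac{3}{40} + \frac{W^{2}}{8}$ ($X{\left(W \right)} = - \frac{- \frac{3}{5} - W^{2}}{8} = \frac{3}{40} + \frac{W^{2}}{8}$)
$165 X{\left(17 \right)} - 126 = 165 \left(\frac{3}{40} + \frac{17^{2}}{8}\right) - 126 = 165 \left(\frac{3}{40} + \frac{1}{8} \cdot 289\right) - 126 = 165 \left(\frac{3}{40} + \frac{289}{8}\right) - 126 = 165 \cdot \frac{181}{5} - 126 = 5973 - 126 = 5847$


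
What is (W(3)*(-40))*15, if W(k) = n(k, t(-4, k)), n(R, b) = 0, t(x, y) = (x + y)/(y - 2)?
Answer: 0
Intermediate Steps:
t(x, y) = (x + y)/(-2 + y)
W(k) = 0
(W(3)*(-40))*15 = (0*(-40))*15 = 0*15 = 0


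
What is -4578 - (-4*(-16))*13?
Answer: -5410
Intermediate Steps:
-4578 - (-4*(-16))*13 = -4578 - 64*13 = -4578 - 1*832 = -4578 - 832 = -5410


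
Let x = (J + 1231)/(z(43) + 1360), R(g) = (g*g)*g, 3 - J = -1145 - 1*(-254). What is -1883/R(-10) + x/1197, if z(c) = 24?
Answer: 97549787/51770250 ≈ 1.8843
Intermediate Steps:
J = 894 (J = 3 - (-1145 - 1*(-254)) = 3 - (-1145 + 254) = 3 - 1*(-891) = 3 + 891 = 894)
R(g) = g**3 (R(g) = g**2*g = g**3)
x = 2125/1384 (x = (894 + 1231)/(24 + 1360) = 2125/1384 ≈ 1.5354)
-1883/R(-10) + x/1197 = -1883/((-10)**3) + (2125/1384)/1197 = -1883/(-1000) + (2125/1384)*(1/1197) = -1883*(-1/1000) + 2125/1656648 = 1883/1000 + 2125/1656648 = 97549787/51770250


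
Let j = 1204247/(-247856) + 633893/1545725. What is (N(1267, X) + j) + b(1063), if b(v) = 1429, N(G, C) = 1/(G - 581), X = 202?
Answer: 26742766214020317/18772743564400 ≈ 1424.6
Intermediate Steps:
j = -1704320510667/383117215600 (j = 1204247*(-1/247856) + 633893*(1/1545725) = -1204247/247856 + 633893/1545725 = -1704320510667/383117215600 ≈ -4.4486)
N(G, C) = 1/(-581 + G)
(N(1267, X) + j) + b(1063) = (1/(-581 + 1267) - 1704320510667/383117215600) + 1429 = (1/686 - 1704320510667/383117215600) + 1429 = -83484339507283/18772743564400 + 1429 = 26742766214020317/18772743564400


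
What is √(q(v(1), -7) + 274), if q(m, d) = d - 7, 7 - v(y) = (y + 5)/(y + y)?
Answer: 2*√65 ≈ 16.125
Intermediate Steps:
v(y) = 7 - (5 + y)/(2*y) (v(y) = 7 - (y + 5)/(y + y) = 7 - (5 + y)/(2*y))
q(m, d) = -7 + d
√(q(v(1), -7) + 274) = √((-7 - 7) + 274) = √(-14 + 274) = √260 = 2*√65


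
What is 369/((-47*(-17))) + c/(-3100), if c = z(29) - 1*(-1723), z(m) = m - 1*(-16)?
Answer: -67183/619225 ≈ -0.10850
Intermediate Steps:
z(m) = 16 + m (z(m) = m + 16 = 16 + m)
c = 1768 (c = (16 + 29) - 1*(-1723) = 45 + 1723 = 1768)
369/((-47*(-17))) + c/(-3100) = 369/((-47*(-17))) + 1768/(-3100) = 369/799 + 1768*(-1/3100) = 369*(1/799) - 442/775 = 369/799 - 442/775 = -67183/619225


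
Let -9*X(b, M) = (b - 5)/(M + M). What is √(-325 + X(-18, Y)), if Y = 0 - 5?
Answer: I*√292730/30 ≈ 18.035*I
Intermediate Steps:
Y = -5
X(b, M) = -(-5 + b)/(18*M) (X(b, M) = -(b - 5)/(9*(M + M)) = -(-5 + b)/(9*(2*M)) = -(-5 + b)*1/(2*M)/9 = -(-5 + b)/(18*M))
√(-325 + X(-18, Y)) = √(-325 + (1/18)*(5 - 1*(-18))/(-5)) = √(-325 + (1/18)*(-⅕)*(5 + 18)) = √(-325 + (1/18)*(-⅕)*23) = √(-325 - 23/90) = √(-29273/90) = I*√292730/30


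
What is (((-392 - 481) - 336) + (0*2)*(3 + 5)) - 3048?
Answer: -4257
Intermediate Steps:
(((-392 - 481) - 336) + (0*2)*(3 + 5)) - 3048 = ((-873 - 336) + 0*8) - 3048 = (-1209 + 0) - 3048 = -1209 - 3048 = -4257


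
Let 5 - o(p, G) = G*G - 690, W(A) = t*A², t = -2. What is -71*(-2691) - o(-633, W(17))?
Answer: 524450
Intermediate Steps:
W(A) = -2*A²
o(p, G) = 695 - G² (o(p, G) = 5 - (G*G - 690) = 5 - (G² - 690) = 5 - (-690 + G²) = 5 + (690 - G²) = 695 - G²)
-71*(-2691) - o(-633, W(17)) = -71*(-2691) - (695 - (-2*17²)²) = 191061 - (695 - (-2*289)²) = 191061 - (695 - 1*(-578)²) = 191061 - (695 - 1*334084) = 191061 - (695 - 334084) = 191061 - 1*(-333389) = 191061 + 333389 = 524450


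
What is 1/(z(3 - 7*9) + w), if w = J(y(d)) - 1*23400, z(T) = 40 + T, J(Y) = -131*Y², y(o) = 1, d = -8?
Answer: -1/23551 ≈ -4.2461e-5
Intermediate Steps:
w = -23531 (w = -131*1² - 1*23400 = -131*1 - 23400 = -131 - 23400 = -23531)
1/(z(3 - 7*9) + w) = 1/((40 + (3 - 7*9)) - 23531) = 1/((40 + (3 - 63)) - 23531) = 1/((40 - 60) - 23531) = 1/(-20 - 23531) = 1/(-23551) = -1/23551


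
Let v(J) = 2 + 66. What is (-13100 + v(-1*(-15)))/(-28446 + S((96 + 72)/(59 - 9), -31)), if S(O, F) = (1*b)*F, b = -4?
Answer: 6516/14161 ≈ 0.46014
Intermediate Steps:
v(J) = 68
S(O, F) = -4*F (S(O, F) = (1*(-4))*F = -4*F)
(-13100 + v(-1*(-15)))/(-28446 + S((96 + 72)/(59 - 9), -31)) = (-13100 + 68)/(-28446 - 4*(-31)) = -13032/(-28446 + 124) = -13032/(-28322) = -13032*(-1/28322) = 6516/14161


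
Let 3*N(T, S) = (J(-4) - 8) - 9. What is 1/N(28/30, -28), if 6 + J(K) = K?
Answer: -⅑ ≈ -0.11111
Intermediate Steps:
J(K) = -6 + K
N(T, S) = -9 (N(T, S) = (((-6 - 4) - 8) - 9)/3 = ((-10 - 8) - 9)/3 = (-18 - 9)/3 = (⅓)*(-27) = -9)
1/N(28/30, -28) = 1/(-9) = -⅑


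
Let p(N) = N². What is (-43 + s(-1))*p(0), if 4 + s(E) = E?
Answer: 0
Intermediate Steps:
s(E) = -4 + E
(-43 + s(-1))*p(0) = (-43 + (-4 - 1))*0² = (-43 - 5)*0 = -48*0 = 0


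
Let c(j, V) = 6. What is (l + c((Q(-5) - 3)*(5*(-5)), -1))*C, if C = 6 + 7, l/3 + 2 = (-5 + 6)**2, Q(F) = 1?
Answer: 39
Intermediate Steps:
l = -3 (l = -6 + 3*(-5 + 6)**2 = -6 + 3*1**2 = -6 + 3*1 = -6 + 3 = -3)
C = 13
(l + c((Q(-5) - 3)*(5*(-5)), -1))*C = (-3 + 6)*13 = 3*13 = 39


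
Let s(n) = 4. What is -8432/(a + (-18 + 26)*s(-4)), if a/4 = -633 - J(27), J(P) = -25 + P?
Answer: 2108/627 ≈ 3.3620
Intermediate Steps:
a = -2540 (a = 4*(-633 - (-25 + 27)) = 4*(-633 - 1*2) = 4*(-633 - 2) = 4*(-635) = -2540)
-8432/(a + (-18 + 26)*s(-4)) = -8432/(-2540 + (-18 + 26)*4) = -8432/(-2540 + 8*4) = -8432/(-2540 + 32) = -8432/(-2508) = -8432*(-1/2508) = 2108/627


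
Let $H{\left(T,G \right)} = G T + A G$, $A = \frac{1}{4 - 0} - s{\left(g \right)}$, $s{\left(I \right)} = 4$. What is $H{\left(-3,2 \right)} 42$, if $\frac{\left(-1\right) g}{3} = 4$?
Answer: $-567$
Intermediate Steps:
$g = -12$ ($g = \left(-3\right) 4 = -12$)
$A = - \frac{15}{4}$ ($A = \frac{1}{4 - 0} - 4 = \frac{1}{4 + \left(-3 + 3\right)} - 4 = \frac{1}{4 + 0} - 4 = \frac{1}{4} - 4 = - \frac{15}{4} \approx -3.75$)
$H{\left(T,G \right)} = - \frac{15 G}{4} + G T$ ($H{\left(T,G \right)} = G T - \frac{15 G}{4} = - \frac{15 G}{4} + G T$)
$H{\left(-3,2 \right)} 42 = \frac{1}{4} \cdot 2 \left(-15 + 4 \left(-3\right)\right) 42 = \frac{1}{4} \cdot 2 \left(-15 - 12\right) 42 = \frac{1}{4} \cdot 2 \left(-27\right) 42 = \left(- \frac{27}{2}\right) 42 = -567$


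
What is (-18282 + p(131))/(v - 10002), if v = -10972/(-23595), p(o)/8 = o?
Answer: 15639855/9076393 ≈ 1.7231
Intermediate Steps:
p(o) = 8*o
v = 844/1815 (v = -10972*(-1/23595) = 844/1815 ≈ 0.46501)
(-18282 + p(131))/(v - 10002) = (-18282 + 8*131)/(844/1815 - 10002) = (-18282 + 1048)/(-18152786/1815) = -17234*(-1815/18152786) = 15639855/9076393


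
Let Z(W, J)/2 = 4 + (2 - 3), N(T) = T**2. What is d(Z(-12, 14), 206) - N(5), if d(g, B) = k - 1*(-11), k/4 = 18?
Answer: 58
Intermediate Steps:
Z(W, J) = 6 (Z(W, J) = 2*(4 + (2 - 3)) = 2*(4 - 1) = 2*3 = 6)
k = 72 (k = 4*18 = 72)
d(g, B) = 83 (d(g, B) = 72 - 1*(-11) = 72 + 11 = 83)
d(Z(-12, 14), 206) - N(5) = 83 - 1*5**2 = 83 - 1*25 = 83 - 25 = 58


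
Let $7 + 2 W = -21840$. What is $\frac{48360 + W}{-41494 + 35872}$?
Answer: $- \frac{74873}{11244} \approx -6.6589$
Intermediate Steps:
$W = - \frac{21847}{2}$ ($W = - \frac{7}{2} + \frac{1}{2} \left(-21840\right) = - \frac{7}{2} - 10920 = - \frac{21847}{2} \approx -10924.0$)
$\frac{48360 + W}{-41494 + 35872} = \frac{48360 - \frac{21847}{2}}{-41494 + 35872} = \frac{74873}{2 \left(-5622\right)} = \frac{74873}{2} \left(- \frac{1}{5622}\right) = - \frac{74873}{11244}$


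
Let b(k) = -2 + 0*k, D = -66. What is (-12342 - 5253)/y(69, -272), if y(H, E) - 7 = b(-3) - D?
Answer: -17595/71 ≈ -247.82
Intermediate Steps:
b(k) = -2 (b(k) = -2 + 0 = -2)
y(H, E) = 71 (y(H, E) = 7 + (-2 - 1*(-66)) = 7 + (-2 + 66) = 7 + 64 = 71)
(-12342 - 5253)/y(69, -272) = (-12342 - 5253)/71 = -17595*1/71 = -17595/71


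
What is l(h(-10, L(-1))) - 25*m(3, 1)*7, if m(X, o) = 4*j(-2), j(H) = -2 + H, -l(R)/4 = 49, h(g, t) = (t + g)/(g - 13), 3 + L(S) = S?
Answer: 2604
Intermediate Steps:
L(S) = -3 + S
h(g, t) = (g + t)/(-13 + g)
l(R) = -196 (l(R) = -4*49 = -196)
m(X, o) = -16 (m(X, o) = 4*(-2 - 2) = 4*(-4) = -16)
l(h(-10, L(-1))) - 25*m(3, 1)*7 = -196 - 25*(-16)*7 = -196 + 400*7 = -196 + 2800 = 2604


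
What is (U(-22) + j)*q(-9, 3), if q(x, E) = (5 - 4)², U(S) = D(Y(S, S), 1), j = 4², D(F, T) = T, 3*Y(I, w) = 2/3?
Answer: 17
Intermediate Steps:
Y(I, w) = 2/9 (Y(I, w) = (2/3)/3 = (2*(⅓))/3 = (⅓)*(⅔) = 2/9)
j = 16
U(S) = 1
q(x, E) = 1 (q(x, E) = 1² = 1)
(U(-22) + j)*q(-9, 3) = (1 + 16)*1 = 17*1 = 17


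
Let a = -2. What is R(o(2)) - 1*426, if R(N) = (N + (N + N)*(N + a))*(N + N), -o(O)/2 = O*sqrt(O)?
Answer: -618 - 512*sqrt(2) ≈ -1342.1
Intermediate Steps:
o(O) = -2*O**(3/2) (o(O) = -2*O*sqrt(O) = -2*O**(3/2))
R(N) = 2*N*(N + 2*N*(-2 + N)) (R(N) = (N + (N + N)*(N - 2))*(N + N) = (N + (2*N)*(-2 + N))*(2*N) = (N + 2*N*(-2 + N))*(2*N) = 2*N*(N + 2*N*(-2 + N)))
R(o(2)) - 1*426 = (-4*sqrt(2))**2*(-6 + 4*(-4*sqrt(2))) - 1*426 = (-4*sqrt(2))**2*(-6 + 4*(-4*sqrt(2))) - 426 = 32*(-6 - 16*sqrt(2)) - 426 = (-192 - 512*sqrt(2)) - 426 = -618 - 512*sqrt(2)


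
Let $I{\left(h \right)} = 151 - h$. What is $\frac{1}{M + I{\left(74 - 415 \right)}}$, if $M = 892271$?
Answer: $\frac{1}{892763} \approx 1.1201 \cdot 10^{-6}$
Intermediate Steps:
$\frac{1}{M + I{\left(74 - 415 \right)}} = \frac{1}{892271 + \left(151 - \left(74 - 415\right)\right)} = \frac{1}{892271 + \left(151 - -341\right)} = \frac{1}{892271 + \left(151 + 341\right)} = \frac{1}{892271 + 492} = \frac{1}{892763}$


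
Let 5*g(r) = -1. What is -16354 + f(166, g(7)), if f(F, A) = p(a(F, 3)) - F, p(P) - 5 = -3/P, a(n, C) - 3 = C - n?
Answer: -2642397/160 ≈ -16515.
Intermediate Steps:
g(r) = -1/5 (g(r) = (1/5)*(-1) = -1/5)
a(n, C) = 3 + C - n (a(n, C) = 3 + (C - n) = 3 + C - n)
p(P) = 5 - 3/P
f(F, A) = 5 - F - 3/(6 - F) (f(F, A) = (5 - 3/(3 + 3 - F)) - F = (5 - 3/(6 - F)) - F = 5 - F - 3/(6 - F))
-16354 + f(166, g(7)) = -16354 + (-3 + (5 - 1*166)*(6 - 1*166))/(6 - 1*166) = -16354 + (-3 + (5 - 166)*(6 - 166))/(6 - 166) = -16354 + (-3 - 161*(-160))/(-160) = -16354 - (-3 + 25760)/160 = -16354 - 1/160*25757 = -16354 - 25757/160 = -2642397/160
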